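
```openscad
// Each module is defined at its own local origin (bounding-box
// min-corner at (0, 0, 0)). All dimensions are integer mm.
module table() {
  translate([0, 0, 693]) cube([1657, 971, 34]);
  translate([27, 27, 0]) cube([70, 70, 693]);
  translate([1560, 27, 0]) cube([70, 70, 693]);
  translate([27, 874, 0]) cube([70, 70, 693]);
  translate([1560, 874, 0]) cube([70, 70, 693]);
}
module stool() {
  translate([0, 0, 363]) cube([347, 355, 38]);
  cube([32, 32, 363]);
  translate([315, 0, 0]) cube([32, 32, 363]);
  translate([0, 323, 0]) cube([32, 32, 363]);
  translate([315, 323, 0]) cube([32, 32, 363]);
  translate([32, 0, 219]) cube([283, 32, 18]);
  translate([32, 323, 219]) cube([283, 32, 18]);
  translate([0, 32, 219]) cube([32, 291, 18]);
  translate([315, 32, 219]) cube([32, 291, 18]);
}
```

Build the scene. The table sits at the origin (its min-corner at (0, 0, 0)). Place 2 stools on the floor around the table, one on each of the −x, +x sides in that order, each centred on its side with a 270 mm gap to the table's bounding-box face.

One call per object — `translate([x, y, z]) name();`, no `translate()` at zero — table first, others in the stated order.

table();
translate([-617, 308, 0]) stool();
translate([1927, 308, 0]) stool();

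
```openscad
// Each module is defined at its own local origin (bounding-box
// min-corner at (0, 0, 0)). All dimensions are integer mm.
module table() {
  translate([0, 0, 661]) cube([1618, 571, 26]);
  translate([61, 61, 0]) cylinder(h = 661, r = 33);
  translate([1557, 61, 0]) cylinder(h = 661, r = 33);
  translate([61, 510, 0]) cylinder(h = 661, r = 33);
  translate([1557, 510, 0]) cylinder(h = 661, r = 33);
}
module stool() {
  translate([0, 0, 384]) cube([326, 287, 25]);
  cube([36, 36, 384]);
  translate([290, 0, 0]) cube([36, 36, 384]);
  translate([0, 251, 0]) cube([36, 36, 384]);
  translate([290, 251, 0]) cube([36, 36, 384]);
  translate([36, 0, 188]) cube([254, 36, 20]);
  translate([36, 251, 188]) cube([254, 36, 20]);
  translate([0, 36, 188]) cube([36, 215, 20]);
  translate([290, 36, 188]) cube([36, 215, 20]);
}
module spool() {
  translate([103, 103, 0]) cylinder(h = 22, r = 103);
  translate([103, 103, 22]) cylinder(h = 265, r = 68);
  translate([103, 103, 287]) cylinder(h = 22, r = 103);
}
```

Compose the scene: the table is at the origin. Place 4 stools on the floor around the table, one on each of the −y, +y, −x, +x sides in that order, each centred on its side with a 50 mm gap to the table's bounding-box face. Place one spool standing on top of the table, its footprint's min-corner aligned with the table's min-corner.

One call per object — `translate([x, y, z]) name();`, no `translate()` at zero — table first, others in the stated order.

table();
translate([646, -337, 0]) stool();
translate([646, 621, 0]) stool();
translate([-376, 142, 0]) stool();
translate([1668, 142, 0]) stool();
translate([0, 0, 687]) spool();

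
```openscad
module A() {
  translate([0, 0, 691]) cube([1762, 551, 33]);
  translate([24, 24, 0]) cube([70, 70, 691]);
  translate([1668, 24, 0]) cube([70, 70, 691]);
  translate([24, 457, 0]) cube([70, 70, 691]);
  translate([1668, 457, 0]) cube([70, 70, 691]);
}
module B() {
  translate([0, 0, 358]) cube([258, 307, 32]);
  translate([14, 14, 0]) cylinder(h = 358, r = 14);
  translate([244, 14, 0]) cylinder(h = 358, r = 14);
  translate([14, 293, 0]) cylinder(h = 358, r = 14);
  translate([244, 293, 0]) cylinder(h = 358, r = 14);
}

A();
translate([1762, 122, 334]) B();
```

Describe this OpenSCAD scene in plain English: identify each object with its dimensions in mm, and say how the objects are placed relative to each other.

A is a table with a 1762×551 mm rectangular top, 33 mm thick, top surface at z = 724 mm, supported by four 70×70 mm square legs, each inset 24 mm from the nearest pair of top edges, running from the floor.

B is a four-legged stool. The seat is 258×307 mm, 32 mm thick, top at z = 390 mm. It stands on four round legs, each 28 mm in diameter, from z = 0 to the seat underside, each leg's axis is inset half a diameter from the nearest pair of seat edges (so the leg's bounding box is flush with the corner).

The stool is beside the table with their tops flush at z = 724.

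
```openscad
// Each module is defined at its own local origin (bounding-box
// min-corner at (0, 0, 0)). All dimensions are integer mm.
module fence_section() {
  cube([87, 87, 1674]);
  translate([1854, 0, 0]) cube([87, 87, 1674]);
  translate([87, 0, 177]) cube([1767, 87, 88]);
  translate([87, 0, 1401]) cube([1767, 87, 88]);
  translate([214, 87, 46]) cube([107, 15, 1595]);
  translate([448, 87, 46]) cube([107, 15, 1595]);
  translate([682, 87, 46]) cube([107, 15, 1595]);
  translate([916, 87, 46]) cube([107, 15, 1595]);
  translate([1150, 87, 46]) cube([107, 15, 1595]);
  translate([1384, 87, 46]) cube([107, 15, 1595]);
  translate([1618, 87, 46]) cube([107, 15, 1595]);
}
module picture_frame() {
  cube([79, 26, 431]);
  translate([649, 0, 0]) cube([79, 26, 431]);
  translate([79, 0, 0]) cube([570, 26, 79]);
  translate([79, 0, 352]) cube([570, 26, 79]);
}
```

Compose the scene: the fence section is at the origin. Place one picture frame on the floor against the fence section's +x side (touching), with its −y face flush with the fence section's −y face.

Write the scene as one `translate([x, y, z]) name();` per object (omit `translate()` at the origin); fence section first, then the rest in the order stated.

fence_section();
translate([1941, 0, 0]) picture_frame();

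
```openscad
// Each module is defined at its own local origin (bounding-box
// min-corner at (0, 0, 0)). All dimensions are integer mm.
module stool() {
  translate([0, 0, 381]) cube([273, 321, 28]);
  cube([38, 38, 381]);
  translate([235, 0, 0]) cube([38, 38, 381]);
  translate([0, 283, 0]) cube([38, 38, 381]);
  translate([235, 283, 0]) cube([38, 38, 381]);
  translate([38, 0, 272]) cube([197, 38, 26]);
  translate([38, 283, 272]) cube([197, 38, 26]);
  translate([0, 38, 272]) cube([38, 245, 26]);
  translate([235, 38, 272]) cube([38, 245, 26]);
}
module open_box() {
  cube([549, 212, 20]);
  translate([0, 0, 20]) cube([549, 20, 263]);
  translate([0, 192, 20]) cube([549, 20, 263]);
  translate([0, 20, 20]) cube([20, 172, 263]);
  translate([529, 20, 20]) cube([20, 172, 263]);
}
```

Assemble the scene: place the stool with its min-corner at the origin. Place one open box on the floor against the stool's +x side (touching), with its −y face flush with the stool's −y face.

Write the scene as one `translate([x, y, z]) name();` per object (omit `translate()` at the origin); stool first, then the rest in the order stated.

stool();
translate([273, 0, 0]) open_box();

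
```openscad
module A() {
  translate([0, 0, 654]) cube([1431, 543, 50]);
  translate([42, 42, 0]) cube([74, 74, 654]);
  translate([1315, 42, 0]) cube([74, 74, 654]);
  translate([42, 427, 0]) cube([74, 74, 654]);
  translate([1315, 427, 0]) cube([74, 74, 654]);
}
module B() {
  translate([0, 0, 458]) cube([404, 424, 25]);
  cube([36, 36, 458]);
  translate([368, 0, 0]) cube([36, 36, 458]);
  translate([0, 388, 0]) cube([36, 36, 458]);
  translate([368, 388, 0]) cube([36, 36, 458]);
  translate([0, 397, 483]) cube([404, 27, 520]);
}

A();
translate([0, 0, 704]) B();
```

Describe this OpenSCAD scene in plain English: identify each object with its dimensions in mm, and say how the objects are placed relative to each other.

A is a table: top 1431 mm (x) × 543 mm (y), 50 mm thick, upper face at z = 704 mm, on four 74×74 mm square legs, each inset 42 mm from the nearest pair of top edges, running from z = 0 to the bottom of the top.

B is a chair. The seat is a 404×424×25 mm slab with its top at z = 483 mm, on four 36×36 mm corner legs (flush with the seat edges, standing on z = 0). A flat backrest 27 mm thick, 520 mm tall, spans the full seat width and rises from the seat top along its +y edge, rear face flush with the rear of the seat.

The chair is on top of the table.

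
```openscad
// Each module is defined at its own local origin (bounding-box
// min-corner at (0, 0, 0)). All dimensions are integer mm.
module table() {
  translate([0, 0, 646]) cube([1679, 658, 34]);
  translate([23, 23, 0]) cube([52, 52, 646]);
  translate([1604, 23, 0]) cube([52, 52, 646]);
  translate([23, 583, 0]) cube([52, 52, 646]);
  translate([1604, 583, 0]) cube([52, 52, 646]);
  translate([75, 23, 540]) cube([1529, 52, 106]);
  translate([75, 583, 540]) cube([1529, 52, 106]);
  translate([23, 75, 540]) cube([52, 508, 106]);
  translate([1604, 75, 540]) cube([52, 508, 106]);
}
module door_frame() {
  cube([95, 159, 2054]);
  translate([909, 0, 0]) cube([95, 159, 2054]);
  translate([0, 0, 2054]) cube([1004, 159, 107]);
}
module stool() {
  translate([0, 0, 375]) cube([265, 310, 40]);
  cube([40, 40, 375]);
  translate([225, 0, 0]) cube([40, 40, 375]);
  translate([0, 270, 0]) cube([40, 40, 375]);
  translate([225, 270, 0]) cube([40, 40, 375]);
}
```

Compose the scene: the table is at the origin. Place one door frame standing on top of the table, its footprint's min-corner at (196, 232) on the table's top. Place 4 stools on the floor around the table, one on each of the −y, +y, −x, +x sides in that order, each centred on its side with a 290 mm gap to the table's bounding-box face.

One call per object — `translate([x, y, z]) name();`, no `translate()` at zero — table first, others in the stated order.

table();
translate([196, 232, 680]) door_frame();
translate([707, -600, 0]) stool();
translate([707, 948, 0]) stool();
translate([-555, 174, 0]) stool();
translate([1969, 174, 0]) stool();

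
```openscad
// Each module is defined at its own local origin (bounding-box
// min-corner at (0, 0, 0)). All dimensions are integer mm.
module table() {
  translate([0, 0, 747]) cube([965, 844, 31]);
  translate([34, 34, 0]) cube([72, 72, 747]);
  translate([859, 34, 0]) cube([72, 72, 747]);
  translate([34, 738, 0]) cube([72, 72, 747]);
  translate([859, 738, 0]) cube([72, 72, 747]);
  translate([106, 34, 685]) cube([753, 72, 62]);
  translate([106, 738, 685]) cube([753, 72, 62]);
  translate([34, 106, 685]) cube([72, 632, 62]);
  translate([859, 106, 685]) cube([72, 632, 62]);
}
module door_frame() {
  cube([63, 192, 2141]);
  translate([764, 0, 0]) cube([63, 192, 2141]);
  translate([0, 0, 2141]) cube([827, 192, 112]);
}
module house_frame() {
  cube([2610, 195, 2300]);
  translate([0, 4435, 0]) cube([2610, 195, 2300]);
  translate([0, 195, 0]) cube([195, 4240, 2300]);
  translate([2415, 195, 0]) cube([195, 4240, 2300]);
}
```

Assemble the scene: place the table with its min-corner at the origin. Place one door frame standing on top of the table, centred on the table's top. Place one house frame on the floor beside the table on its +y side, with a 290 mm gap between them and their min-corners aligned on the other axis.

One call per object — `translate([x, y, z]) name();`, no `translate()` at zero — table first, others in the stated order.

table();
translate([69, 326, 778]) door_frame();
translate([0, 1134, 0]) house_frame();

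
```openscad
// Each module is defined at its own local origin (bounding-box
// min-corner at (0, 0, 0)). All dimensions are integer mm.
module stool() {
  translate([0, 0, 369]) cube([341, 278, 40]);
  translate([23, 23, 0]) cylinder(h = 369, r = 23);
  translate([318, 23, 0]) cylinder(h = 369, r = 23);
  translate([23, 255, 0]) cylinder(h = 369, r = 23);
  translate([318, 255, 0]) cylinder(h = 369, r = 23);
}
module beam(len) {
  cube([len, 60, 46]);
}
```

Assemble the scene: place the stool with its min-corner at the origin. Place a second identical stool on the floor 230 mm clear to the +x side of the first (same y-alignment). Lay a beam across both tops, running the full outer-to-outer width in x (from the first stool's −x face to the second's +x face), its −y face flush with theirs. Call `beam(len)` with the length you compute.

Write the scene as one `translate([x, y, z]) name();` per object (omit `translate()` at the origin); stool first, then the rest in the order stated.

stool();
translate([571, 0, 0]) stool();
translate([0, 0, 409]) beam(912);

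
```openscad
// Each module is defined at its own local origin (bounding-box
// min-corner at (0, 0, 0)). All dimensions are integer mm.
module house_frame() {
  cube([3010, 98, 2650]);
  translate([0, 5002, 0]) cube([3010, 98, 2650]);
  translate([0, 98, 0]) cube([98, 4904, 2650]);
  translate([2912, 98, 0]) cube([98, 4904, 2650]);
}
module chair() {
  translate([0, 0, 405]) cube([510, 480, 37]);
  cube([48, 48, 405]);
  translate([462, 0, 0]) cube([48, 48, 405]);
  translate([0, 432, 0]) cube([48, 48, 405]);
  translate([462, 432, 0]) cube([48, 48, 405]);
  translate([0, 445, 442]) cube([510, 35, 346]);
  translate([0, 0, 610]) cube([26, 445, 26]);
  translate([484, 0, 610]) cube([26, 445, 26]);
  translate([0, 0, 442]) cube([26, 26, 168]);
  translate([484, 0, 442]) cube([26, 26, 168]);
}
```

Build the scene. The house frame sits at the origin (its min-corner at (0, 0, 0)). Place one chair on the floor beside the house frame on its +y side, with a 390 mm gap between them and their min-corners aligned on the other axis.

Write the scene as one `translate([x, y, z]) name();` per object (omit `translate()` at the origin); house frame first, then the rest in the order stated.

house_frame();
translate([0, 5490, 0]) chair();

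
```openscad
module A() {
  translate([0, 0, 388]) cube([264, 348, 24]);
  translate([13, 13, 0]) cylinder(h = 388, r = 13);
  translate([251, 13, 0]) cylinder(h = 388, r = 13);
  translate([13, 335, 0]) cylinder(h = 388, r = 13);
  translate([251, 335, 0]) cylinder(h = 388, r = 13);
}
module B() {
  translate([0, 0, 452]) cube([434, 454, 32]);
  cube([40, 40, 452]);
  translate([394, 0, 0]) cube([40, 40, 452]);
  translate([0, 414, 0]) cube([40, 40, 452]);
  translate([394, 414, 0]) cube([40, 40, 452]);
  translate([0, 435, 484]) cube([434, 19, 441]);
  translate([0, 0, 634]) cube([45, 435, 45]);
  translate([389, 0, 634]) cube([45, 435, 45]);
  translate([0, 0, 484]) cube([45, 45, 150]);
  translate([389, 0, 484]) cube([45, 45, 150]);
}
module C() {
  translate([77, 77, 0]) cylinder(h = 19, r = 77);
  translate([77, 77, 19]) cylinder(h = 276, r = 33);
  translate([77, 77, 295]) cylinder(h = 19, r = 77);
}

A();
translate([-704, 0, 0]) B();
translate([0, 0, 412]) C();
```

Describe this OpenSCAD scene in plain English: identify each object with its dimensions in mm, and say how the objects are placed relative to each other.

A is a simple wooden stool: a rectangular seat 264 mm (x) by 348 mm (y), 24 mm thick, top face at z = 412 mm, on four round legs, each 26 mm in diameter. The legs rest on z = 0, each leg's axis is inset half a diameter from the nearest pair of seat edges (so the leg's bounding box is flush with the corner).

B is a chair. The seat is a 434×454×32 mm slab with its top at z = 484 mm, on four 40×40 mm corner legs (flush with the seat edges, standing on z = 0). A flat backrest 19 mm thick, 441 mm tall, spans the full seat width and rises from the seat top along its +y edge, rear face flush with the rear of the seat. Two armrests of 45×45 mm section run along each side from the seat's front edge to the front of the backrest, top faces 195 mm above the seat top and outer faces flush with the seat's x-edges; a 45×45 mm post under the front of each armrest stands on the seat at the front corner.

C is a spool: two coaxial disc flanges of radius 77 mm and thickness 19 mm, joined by a core cylinder of radius 33 mm and height 276 mm. The lower flange rests on z = 0 and the three cylinders share a vertical axis.

The chair is on the floor beside the stool on its −x side. The spool is on top of the stool.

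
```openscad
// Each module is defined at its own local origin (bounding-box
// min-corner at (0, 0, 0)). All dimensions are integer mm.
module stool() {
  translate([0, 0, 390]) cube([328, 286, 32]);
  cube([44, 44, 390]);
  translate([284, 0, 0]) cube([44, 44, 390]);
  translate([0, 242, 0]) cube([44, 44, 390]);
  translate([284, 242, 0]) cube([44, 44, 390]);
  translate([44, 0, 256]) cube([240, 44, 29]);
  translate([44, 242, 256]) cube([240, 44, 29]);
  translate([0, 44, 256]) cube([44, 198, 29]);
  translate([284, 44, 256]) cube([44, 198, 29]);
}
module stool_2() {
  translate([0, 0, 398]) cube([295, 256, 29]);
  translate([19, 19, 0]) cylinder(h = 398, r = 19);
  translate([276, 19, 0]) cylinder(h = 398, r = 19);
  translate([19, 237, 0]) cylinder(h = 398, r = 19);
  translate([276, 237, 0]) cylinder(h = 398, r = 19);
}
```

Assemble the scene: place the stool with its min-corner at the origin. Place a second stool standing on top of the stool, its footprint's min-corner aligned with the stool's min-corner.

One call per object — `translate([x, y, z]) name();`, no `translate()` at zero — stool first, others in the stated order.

stool();
translate([0, 0, 422]) stool_2();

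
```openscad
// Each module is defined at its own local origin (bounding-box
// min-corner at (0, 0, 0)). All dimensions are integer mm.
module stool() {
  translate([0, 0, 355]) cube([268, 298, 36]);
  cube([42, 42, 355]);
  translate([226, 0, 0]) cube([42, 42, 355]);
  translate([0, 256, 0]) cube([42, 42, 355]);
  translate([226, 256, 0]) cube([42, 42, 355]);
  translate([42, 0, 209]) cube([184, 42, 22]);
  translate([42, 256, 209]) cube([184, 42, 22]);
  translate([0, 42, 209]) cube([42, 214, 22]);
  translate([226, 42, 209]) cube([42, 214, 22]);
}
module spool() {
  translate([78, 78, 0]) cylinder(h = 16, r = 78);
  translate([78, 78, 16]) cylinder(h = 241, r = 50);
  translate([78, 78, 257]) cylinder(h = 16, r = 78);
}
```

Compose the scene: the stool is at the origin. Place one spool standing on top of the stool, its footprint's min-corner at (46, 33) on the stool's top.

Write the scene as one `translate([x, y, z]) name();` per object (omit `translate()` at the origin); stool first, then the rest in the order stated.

stool();
translate([46, 33, 391]) spool();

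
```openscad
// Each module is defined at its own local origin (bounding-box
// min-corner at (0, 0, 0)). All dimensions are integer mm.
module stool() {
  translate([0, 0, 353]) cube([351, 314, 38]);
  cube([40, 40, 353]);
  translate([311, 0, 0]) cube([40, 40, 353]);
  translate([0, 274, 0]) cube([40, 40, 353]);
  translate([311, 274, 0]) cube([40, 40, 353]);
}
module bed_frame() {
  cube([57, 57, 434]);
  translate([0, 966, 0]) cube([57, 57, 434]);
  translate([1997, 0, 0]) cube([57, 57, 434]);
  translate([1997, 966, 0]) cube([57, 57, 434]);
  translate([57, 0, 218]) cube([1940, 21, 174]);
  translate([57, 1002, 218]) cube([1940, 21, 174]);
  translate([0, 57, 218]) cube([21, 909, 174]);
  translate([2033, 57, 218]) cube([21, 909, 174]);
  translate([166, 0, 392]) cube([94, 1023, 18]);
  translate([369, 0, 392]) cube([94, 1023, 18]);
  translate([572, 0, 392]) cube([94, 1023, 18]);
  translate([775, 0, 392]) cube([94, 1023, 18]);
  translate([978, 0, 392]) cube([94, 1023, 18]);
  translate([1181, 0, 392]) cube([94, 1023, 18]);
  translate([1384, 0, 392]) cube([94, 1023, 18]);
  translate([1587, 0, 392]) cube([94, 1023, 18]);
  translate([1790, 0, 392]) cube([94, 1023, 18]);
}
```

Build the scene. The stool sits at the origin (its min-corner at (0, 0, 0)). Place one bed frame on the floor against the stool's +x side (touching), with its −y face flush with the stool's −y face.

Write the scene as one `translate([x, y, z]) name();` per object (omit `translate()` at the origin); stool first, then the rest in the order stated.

stool();
translate([351, 0, 0]) bed_frame();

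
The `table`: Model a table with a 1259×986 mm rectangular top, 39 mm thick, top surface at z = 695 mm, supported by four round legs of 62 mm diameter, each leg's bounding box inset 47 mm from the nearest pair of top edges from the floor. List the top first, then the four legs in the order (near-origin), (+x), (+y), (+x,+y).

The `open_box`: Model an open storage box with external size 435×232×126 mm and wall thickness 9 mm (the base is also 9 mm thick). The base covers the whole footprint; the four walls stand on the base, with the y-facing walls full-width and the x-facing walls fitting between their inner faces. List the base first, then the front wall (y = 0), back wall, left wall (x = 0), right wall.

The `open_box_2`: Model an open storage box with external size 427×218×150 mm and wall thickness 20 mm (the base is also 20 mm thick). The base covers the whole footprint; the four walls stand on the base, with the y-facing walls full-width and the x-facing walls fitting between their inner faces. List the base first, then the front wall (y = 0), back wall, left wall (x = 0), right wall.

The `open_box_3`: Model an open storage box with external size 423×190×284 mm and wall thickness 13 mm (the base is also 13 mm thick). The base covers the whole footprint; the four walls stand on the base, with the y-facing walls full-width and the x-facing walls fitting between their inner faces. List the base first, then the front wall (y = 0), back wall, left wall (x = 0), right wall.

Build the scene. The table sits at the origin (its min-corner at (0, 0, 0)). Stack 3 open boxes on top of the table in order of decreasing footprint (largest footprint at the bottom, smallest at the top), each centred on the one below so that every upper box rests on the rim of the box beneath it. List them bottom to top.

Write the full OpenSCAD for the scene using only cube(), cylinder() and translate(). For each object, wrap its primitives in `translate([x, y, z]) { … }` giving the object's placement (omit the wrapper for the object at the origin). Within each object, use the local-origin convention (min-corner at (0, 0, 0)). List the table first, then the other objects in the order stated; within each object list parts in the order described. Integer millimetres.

translate([0, 0, 656]) cube([1259, 986, 39]);
translate([78, 78, 0]) cylinder(h = 656, r = 31);
translate([1181, 78, 0]) cylinder(h = 656, r = 31);
translate([78, 908, 0]) cylinder(h = 656, r = 31);
translate([1181, 908, 0]) cylinder(h = 656, r = 31);
translate([412, 377, 695]) {
  cube([435, 232, 9]);
  translate([0, 0, 9]) cube([435, 9, 117]);
  translate([0, 223, 9]) cube([435, 9, 117]);
  translate([0, 9, 9]) cube([9, 214, 117]);
  translate([426, 9, 9]) cube([9, 214, 117]);
}
translate([416, 384, 821]) {
  cube([427, 218, 20]);
  translate([0, 0, 20]) cube([427, 20, 130]);
  translate([0, 198, 20]) cube([427, 20, 130]);
  translate([0, 20, 20]) cube([20, 178, 130]);
  translate([407, 20, 20]) cube([20, 178, 130]);
}
translate([418, 398, 971]) {
  cube([423, 190, 13]);
  translate([0, 0, 13]) cube([423, 13, 271]);
  translate([0, 177, 13]) cube([423, 13, 271]);
  translate([0, 13, 13]) cube([13, 164, 271]);
  translate([410, 13, 13]) cube([13, 164, 271]);
}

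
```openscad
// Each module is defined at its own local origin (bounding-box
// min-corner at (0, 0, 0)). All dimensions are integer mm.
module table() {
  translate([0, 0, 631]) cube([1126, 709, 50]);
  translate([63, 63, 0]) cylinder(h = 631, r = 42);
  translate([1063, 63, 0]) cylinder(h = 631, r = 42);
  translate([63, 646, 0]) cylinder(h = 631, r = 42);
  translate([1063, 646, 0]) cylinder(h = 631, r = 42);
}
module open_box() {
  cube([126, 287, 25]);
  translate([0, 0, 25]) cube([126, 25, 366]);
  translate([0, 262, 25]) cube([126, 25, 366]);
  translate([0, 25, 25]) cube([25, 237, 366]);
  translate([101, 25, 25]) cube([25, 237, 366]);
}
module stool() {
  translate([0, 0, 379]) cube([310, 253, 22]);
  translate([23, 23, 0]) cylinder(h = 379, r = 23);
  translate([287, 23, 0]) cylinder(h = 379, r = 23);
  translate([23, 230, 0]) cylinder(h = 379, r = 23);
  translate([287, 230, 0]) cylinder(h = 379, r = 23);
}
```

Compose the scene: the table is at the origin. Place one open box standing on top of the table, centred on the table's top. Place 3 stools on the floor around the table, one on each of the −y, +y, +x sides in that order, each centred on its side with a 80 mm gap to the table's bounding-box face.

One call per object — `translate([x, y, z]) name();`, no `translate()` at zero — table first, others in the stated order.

table();
translate([500, 211, 681]) open_box();
translate([408, -333, 0]) stool();
translate([408, 789, 0]) stool();
translate([1206, 228, 0]) stool();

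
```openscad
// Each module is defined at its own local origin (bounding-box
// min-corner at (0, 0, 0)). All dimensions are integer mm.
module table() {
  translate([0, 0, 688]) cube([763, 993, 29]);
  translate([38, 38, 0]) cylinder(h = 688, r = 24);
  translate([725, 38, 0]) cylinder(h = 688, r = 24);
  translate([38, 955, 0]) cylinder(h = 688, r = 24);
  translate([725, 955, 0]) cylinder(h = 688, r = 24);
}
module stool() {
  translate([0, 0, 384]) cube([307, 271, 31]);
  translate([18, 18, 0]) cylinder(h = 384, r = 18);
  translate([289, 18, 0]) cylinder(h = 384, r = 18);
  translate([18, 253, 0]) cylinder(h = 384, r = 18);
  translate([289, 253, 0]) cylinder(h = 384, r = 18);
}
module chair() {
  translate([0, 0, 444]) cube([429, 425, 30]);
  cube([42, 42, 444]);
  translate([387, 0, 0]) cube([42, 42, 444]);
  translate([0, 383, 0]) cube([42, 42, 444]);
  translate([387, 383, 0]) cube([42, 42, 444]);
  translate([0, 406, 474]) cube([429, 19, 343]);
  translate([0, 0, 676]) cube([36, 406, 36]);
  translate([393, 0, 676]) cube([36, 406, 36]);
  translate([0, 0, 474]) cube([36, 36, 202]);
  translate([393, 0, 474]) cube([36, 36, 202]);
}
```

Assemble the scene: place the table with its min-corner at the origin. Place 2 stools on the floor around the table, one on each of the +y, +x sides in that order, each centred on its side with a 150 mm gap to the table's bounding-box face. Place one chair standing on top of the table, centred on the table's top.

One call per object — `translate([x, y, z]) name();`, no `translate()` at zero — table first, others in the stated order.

table();
translate([228, 1143, 0]) stool();
translate([913, 361, 0]) stool();
translate([167, 284, 717]) chair();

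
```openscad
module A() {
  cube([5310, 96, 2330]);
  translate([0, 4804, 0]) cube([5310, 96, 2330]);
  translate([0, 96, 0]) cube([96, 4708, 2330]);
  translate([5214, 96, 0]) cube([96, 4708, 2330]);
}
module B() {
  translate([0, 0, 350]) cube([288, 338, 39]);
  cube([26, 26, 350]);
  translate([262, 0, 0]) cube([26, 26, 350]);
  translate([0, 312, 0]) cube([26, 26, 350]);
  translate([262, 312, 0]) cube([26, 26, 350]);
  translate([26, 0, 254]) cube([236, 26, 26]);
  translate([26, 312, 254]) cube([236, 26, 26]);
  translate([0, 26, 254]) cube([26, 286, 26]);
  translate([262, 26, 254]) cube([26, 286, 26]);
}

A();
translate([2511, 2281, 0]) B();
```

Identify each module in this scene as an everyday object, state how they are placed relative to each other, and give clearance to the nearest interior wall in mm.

A is a house frame. B is a stool. The stool sits inside the house frame, centred. The clearance to the nearest interior wall is 2185 mm.

Clearances: x = 2415, y = 2185; minimum 2185 mm.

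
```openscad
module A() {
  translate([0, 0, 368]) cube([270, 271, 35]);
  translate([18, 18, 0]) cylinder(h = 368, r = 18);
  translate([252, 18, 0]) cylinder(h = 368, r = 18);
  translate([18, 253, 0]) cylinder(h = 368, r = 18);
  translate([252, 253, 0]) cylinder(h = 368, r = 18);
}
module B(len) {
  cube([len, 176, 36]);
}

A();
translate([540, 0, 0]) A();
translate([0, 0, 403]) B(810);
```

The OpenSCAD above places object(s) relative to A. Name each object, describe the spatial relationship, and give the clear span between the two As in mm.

Second stool starts at x = 540; first ends at x = 270; clear span = 540 − 270 = 270 mm.

A is a stool. B is a beam. A beam spans the tops of two stools. The clear span between the two stools is 270 mm.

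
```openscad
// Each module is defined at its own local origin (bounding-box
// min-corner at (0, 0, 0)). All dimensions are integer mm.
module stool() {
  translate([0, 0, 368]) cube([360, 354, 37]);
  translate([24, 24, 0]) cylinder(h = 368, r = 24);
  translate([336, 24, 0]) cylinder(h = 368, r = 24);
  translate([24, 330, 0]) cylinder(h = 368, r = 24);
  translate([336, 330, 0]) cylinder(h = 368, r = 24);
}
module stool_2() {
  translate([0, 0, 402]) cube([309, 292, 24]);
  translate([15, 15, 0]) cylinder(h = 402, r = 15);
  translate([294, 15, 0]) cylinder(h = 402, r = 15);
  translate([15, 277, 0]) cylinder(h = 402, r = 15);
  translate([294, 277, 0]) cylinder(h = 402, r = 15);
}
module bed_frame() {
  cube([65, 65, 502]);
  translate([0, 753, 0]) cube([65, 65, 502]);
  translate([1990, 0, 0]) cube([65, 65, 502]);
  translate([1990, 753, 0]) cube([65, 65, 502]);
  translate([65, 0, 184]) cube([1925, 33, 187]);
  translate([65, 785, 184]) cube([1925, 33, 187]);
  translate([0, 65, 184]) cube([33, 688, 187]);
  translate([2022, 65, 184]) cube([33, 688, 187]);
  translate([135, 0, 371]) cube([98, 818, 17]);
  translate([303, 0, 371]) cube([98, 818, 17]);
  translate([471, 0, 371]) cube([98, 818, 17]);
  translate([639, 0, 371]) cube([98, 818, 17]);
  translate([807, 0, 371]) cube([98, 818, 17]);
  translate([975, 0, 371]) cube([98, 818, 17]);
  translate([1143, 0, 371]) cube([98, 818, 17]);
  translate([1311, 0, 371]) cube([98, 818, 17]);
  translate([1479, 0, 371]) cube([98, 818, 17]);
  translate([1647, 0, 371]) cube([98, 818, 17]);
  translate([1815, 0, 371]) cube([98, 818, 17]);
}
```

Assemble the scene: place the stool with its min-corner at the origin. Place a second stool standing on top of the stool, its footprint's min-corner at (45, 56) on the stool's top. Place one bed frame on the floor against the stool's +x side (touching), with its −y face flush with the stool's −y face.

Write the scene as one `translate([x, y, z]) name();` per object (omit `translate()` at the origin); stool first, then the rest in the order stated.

stool();
translate([45, 56, 405]) stool_2();
translate([360, 0, 0]) bed_frame();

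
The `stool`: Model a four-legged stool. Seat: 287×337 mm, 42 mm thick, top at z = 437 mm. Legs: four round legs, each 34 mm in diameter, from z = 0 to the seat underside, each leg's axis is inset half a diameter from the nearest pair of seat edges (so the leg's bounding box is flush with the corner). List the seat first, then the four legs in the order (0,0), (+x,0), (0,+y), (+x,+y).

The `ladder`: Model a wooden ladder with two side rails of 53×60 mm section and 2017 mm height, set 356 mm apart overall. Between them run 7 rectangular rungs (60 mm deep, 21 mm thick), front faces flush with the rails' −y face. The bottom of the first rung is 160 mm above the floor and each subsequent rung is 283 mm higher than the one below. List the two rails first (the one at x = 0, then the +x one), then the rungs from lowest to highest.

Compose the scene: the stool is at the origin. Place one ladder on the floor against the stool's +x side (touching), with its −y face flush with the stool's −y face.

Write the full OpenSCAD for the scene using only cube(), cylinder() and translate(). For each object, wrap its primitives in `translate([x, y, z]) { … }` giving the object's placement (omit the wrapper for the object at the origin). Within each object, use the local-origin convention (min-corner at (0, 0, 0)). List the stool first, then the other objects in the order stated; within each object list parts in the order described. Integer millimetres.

translate([0, 0, 395]) cube([287, 337, 42]);
translate([17, 17, 0]) cylinder(h = 395, r = 17);
translate([270, 17, 0]) cylinder(h = 395, r = 17);
translate([17, 320, 0]) cylinder(h = 395, r = 17);
translate([270, 320, 0]) cylinder(h = 395, r = 17);
translate([287, 0, 0]) {
  cube([53, 60, 2017]);
  translate([303, 0, 0]) cube([53, 60, 2017]);
  translate([53, 0, 160]) cube([250, 60, 21]);
  translate([53, 0, 443]) cube([250, 60, 21]);
  translate([53, 0, 726]) cube([250, 60, 21]);
  translate([53, 0, 1009]) cube([250, 60, 21]);
  translate([53, 0, 1292]) cube([250, 60, 21]);
  translate([53, 0, 1575]) cube([250, 60, 21]);
  translate([53, 0, 1858]) cube([250, 60, 21]);
}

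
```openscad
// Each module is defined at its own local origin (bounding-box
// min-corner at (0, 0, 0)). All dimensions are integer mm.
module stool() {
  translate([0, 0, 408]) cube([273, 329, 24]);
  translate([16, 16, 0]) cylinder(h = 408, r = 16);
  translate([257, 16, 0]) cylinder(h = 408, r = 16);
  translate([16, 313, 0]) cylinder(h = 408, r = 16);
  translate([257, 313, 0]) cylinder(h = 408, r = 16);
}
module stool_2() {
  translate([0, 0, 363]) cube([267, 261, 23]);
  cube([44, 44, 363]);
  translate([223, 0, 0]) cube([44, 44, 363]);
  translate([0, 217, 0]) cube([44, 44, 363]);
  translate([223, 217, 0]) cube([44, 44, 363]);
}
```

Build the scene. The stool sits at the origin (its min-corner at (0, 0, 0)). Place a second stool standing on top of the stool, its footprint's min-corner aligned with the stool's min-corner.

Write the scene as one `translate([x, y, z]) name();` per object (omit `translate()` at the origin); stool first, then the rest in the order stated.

stool();
translate([0, 0, 432]) stool_2();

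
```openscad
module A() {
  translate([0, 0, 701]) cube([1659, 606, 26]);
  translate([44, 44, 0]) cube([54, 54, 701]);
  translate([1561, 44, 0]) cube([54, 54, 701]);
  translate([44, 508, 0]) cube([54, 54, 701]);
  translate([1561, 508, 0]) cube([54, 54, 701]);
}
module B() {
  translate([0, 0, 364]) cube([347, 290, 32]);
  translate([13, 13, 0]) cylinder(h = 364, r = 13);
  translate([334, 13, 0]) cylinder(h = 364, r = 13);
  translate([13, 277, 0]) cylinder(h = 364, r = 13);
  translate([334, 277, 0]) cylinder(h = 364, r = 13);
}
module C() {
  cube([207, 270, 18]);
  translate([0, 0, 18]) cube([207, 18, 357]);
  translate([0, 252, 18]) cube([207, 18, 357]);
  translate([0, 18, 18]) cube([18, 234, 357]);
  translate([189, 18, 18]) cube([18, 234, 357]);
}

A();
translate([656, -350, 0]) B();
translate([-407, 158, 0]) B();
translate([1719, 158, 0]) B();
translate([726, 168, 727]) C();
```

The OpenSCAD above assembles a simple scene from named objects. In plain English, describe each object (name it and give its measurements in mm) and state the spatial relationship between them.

A is a table with a 1659×606 mm rectangular top, 26 mm thick, top surface at z = 727 mm, supported by four 54×54 mm square legs, each inset 44 mm from the nearest pair of top edges, running from the floor.

B is a four-legged stool. The seat is 347×290 mm, 32 mm thick, top at z = 396 mm. It stands on four round legs, each 26 mm in diameter, from z = 0 to the seat underside, each leg's axis is inset half a diameter from the nearest pair of seat edges (so the leg's bounding box is flush with the corner).

C is an open storage box with external size 207×270×375 mm and wall thickness 18 mm (the base is also 18 mm thick). The base covers the whole footprint; the four walls stand on the base, with the y-facing walls full-width and the x-facing walls fitting between their inner faces.

Three stools sit around the table at the −y, −x, +x sides. The open box is on top of the table, centred.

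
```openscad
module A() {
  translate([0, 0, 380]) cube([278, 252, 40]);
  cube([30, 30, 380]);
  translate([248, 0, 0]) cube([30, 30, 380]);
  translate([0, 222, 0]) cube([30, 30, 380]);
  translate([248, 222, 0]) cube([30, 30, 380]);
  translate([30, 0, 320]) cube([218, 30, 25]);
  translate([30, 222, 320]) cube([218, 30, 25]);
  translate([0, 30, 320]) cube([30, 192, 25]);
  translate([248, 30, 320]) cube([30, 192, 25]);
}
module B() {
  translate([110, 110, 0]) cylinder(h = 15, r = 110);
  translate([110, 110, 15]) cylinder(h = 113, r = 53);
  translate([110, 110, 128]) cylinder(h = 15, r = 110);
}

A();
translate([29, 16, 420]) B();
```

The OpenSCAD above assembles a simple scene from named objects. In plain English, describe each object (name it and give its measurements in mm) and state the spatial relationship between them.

A is a simple wooden stool: a rectangular seat 278 mm (x) by 252 mm (y), 40 mm thick, top face at z = 420 mm, on four square legs, each 30×30 mm in cross-section. The legs rest on z = 0, each flush with a corner of the seat. Four stretchers, 30 mm wide and 25 mm tall, connect adjacent legs with their undersides at z = 320 mm, each running between the inner faces of the legs it joins and aligned with the legs' outer faces on the other axis.

B is a spool: two coaxial disc flanges of radius 110 mm and thickness 15 mm, joined by a core cylinder of radius 53 mm and height 113 mm. The lower flange rests on z = 0 and the three cylinders share a vertical axis.

The spool is on top of the stool, centred.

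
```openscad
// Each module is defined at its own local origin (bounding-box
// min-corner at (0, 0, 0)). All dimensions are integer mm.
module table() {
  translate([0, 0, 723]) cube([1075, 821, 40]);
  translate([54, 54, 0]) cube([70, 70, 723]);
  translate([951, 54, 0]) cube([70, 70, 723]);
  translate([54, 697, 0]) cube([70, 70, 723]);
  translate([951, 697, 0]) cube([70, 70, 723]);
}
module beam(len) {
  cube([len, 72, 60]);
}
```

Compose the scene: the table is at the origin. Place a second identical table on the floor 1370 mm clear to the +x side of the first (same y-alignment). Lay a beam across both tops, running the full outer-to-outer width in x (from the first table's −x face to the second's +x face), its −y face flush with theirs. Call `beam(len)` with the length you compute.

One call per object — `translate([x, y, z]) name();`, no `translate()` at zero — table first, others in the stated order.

table();
translate([2445, 0, 0]) table();
translate([0, 0, 763]) beam(3520);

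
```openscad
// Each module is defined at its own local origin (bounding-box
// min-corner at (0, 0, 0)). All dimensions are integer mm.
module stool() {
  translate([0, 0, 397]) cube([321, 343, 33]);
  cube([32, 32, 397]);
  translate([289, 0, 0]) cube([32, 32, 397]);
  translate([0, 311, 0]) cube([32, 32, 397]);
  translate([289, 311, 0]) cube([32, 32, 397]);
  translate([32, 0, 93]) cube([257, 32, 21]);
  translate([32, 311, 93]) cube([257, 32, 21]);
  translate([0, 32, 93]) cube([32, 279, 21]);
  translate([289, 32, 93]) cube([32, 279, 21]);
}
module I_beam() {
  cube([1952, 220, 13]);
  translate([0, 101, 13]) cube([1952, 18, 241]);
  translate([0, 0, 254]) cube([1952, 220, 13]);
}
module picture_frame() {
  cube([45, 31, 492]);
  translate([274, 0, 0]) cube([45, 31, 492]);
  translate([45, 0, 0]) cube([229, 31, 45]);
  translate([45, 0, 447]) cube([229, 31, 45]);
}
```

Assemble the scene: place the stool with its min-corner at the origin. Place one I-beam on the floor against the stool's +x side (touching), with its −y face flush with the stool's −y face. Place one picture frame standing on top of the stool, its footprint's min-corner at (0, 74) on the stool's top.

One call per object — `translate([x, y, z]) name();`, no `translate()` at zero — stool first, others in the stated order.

stool();
translate([321, 0, 0]) I_beam();
translate([0, 74, 430]) picture_frame();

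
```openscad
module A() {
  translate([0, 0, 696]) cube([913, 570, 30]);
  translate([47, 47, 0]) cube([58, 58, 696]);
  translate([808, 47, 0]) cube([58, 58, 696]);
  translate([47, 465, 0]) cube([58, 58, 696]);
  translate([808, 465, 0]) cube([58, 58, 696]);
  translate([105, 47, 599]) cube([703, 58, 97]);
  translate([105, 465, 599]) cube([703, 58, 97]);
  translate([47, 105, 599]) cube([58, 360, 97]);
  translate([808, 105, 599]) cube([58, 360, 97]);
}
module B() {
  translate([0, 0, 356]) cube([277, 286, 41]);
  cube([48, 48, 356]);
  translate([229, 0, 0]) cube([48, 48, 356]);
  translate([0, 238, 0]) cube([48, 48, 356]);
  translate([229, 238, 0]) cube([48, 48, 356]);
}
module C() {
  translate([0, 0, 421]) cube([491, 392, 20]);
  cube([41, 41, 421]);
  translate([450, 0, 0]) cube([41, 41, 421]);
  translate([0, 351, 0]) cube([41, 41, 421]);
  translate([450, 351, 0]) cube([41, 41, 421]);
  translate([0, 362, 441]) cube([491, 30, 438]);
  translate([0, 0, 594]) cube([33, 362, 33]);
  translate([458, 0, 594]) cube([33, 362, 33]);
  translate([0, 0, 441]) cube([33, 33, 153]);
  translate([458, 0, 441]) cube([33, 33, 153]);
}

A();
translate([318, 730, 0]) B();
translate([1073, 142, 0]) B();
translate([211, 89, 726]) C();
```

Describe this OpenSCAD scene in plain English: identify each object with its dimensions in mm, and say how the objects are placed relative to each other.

A is a rectangular dining table. The top is 913×570×30 mm with its upper surface at z = 726 mm. It stands on four 58×58 mm square legs, each inset 47 mm from the nearest pair of top edges, running from the floor to the underside of the top. Four apron rails, 58 mm thick and 97 mm tall, run between adjacent legs with their top edges flush with the underside of the top and their outer faces flush with the legs' outer faces.

B is a four-legged stool. The seat is 277×286 mm, 41 mm thick, top at z = 397 mm. It stands on four square legs, each 48×48 mm in cross-section, from z = 0 to the seat underside, each flush with a corner of the seat.

C is a chair. The seat is a 491×392×20 mm slab with its top at z = 441 mm, on four 41×41 mm corner legs (flush with the seat edges, standing on z = 0). A flat backrest 30 mm thick, 438 mm tall, spans the full seat width and rises from the seat top along its +y edge, rear face flush with the rear of the seat. Two armrests of 33×33 mm section run along each side from the seat's front edge to the front of the backrest, top faces 186 mm above the seat top and outer faces flush with the seat's x-edges; a 33×33 mm post under the front of each armrest stands on the seat at the front corner.

Two stools sit around the table at the +y, +x sides. The chair is on top of the table, centred.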